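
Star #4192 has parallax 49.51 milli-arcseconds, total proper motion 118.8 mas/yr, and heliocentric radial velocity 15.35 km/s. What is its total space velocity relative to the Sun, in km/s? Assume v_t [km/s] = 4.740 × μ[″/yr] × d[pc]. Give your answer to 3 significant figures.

19.1 km/s

d = 1/p = 1/0.04951″ = 20.198 pc.
μ = 118.8 mas/yr = 0.1188 ″/yr.
v_t = 4.740 μ d = 4.740 × 0.1188 × 20.198 = 11.374 km/s.
v = √(v_r² + v_t²) = √(15.35² + 11.374²) = √364.99 = 19.105 km/s.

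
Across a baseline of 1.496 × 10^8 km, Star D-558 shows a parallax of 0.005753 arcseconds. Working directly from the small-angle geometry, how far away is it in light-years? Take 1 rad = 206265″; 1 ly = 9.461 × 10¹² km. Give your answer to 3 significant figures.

θ = 0.005753″ = 0.005753/206265 = 2.7891 × 10^-8 rad.
d = B/θ = (1.496 × 10^8) / (2.7891 × 10^-8) = 5.3637 × 10^15 km = (5.3637 × 10^15) / (9.461 × 10^12) ly = 566.93 ly.

567 ly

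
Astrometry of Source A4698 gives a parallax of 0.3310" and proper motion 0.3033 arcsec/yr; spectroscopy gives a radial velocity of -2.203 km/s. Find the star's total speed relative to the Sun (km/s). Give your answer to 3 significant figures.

4.87 km/s

d = 1/p = 1/0.3310″ = 3.0211 pc.
v_t = 4.740 μ d = 4.740 × 0.3033 × 3.0211 = 4.3433 km/s.
v = √(v_r² + v_t²) = √((-2.203)² + 4.3433²) = √23.7175 = 4.8701 km/s.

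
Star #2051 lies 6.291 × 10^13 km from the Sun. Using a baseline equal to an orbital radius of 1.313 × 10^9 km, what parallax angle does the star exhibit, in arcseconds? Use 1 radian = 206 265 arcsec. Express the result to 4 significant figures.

4.305 arcsec

θ ≈ B/d = (1.313 × 10^9) / (6.291 × 10^13) = 2.0871 × 10^-5 rad.
In arcseconds: 2.0871 × 10^-5 × 206265 = 4.305″.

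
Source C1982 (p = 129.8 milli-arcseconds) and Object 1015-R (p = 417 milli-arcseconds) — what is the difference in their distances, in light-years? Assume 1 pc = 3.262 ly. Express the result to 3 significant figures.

17.3 ly

d_A = 1/0.1298″ = 7.7042 pc; d_B = 1/0.4170″ = 2.3981 pc.
|d_B − d_A| = |2.3981 − 7.7042| = 5.3061 pc = 5.3061 × 3.262 ly = 17.308 ly.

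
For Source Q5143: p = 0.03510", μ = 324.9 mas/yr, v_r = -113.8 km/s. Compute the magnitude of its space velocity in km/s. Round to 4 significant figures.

122.0 km/s

d = 1/p = 1/0.03510″ = 28.49 pc.
μ = 324.9 mas/yr = 0.3249 ″/yr.
v_t = 4.740 μ d = 4.740 × 0.3249 × 28.49 = 43.875 km/s.
v = √(v_r² + v_t²) = √((-113.8)² + 43.875²) = √14875.5 = 121.97 km/s.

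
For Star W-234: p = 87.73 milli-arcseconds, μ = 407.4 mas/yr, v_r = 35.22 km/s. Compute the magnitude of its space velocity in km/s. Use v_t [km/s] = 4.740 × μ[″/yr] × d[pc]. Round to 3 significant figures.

41.5 km/s

d = 1/p = 1/0.08773″ = 11.399 pc.
μ = 407.4 mas/yr = 0.4074 ″/yr.
v_t = 4.740 μ d = 4.740 × 0.4074 × 11.399 = 22.012 km/s.
v = √(v_r² + v_t²) = √(35.22² + 22.012²) = √1724.98 = 41.533 km/s.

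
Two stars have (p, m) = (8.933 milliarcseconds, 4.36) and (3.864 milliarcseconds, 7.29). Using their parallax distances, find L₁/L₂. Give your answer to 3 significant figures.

d₁ = 1/p₁ = 1/0.008933″ = 111.94 pc; d₂ = 1/p₂ = 1/0.003864″ = 258.8 pc.
M₁ = m₁ − 5 log₁₀ d₁ + 5 = 4.36 − 10.2449 + 5 = -0.8849.
M₂ = 7.29 − 12.0648 + 5 = 0.2252.
L₁/L₂ = 10^(0.4(M₂ − M₁)) = 10^(0.4 × 1.1101) = 10^0.44404 = 2.78.

L₁/L₂ = 2.78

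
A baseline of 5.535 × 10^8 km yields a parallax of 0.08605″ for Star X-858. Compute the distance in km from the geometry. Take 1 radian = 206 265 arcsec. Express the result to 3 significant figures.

θ = 0.08605″ = 0.08605/206265 = 4.1718 × 10^-7 rad.
d = B/θ = (5.535 × 10^8) / (4.1718 × 10^-7) = 1.3268 × 10^15 km.

1.33 × 10^15 km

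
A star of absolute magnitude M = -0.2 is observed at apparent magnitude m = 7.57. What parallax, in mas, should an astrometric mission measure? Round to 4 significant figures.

m − M = 7.57 − (-0.2) = 7.77.
d = 10^((m−M)/5 + 1) = 10^2.554 = 358.1 pc.
p = 1/d = 1/358.1 = 0.0027925 arcsec = 2.7925 mas.

2.793 mas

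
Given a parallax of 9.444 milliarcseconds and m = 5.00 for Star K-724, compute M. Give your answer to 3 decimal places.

d = 1/p = 1/0.009444″ = 105.89 pc.
m − M = 5 log₁₀(105.89) − 5 = 10.1243 − 5 = 5.1243.
M = m − (m − M) = 5.00 − 5.1243 = -0.124.

M = -0.124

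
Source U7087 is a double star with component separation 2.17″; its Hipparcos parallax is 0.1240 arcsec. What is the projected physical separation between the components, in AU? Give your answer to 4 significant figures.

17.50 AU

d = 1/p = 1/0.1240″ = 8.0645 pc.
At distance d (pc), an angle of θ arcsec spans θ·d AU: s = 2.17 × 8.0645 = 17.5 AU.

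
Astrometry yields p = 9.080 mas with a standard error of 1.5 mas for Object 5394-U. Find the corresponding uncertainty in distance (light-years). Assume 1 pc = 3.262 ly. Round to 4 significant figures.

59.35 ly

d = 1/p, so σ_d = σ_p / p².
σ_d = 0.00150 / (0.009080)² = 0.00150 / 0.000082446 = 18.194 pc = 18.194 × 3.262 ly = 59.349 ly.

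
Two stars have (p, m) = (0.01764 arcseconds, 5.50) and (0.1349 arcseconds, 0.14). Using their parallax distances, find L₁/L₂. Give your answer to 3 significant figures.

L₁/L₂ = 0.420

d₁ = 1/p₁ = 1/0.01764″ = 56.689 pc; d₂ = 1/p₂ = 1/0.1349″ = 7.4129 pc.
M₁ = m₁ − 5 log₁₀ d₁ + 5 = 5.50 − 8.7675 + 5 = 1.7325.
M₂ = 0.14 − 4.3499 + 5 = 0.7901.
L₁/L₂ = 10^(0.4(M₂ − M₁)) = 10^(0.4 × (-0.9424)) = 10^(-0.37696) = 0.4198.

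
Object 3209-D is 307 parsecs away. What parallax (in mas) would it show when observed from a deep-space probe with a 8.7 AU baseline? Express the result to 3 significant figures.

p (arcsec) = B (AU) / d (pc).
p = 8.7 / 307 = 0.028339 arcsec = 28.339 mas.

28.3 mas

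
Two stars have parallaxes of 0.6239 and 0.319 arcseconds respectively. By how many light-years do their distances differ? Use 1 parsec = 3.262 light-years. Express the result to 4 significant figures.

4.997 ly

d_A = 1/0.6239″ = 1.6028 pc; d_B = 1/0.3190″ = 3.1348 pc.
|d_B − d_A| = |3.1348 − 1.6028| = 1.532 pc = 1.532 × 3.262 ly = 4.9974 ly.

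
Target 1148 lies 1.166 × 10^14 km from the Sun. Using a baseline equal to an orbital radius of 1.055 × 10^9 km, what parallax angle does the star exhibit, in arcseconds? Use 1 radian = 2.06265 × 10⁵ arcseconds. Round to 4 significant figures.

1.866 arcsec

θ ≈ B/d = (1.055 × 10^9) / (1.166 × 10^14) = 9.0480 × 10^-6 rad.
In arcseconds: 9.0480 × 10^-6 × 206265 = 1.8663″.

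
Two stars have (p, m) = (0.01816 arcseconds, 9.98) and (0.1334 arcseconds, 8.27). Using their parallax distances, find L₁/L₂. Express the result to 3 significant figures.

L₁/L₂ = 11.2

d₁ = 1/p₁ = 1/0.01816″ = 55.066 pc; d₂ = 1/p₂ = 1/0.1334″ = 7.4963 pc.
M₁ = m₁ − 5 log₁₀ d₁ + 5 = 9.98 − 8.7044 + 5 = 6.2756.
M₂ = 8.27 − 4.3742 + 5 = 8.8958.
L₁/L₂ = 10^(0.4(M₂ − M₁)) = 10^(0.4 × 2.6202) = 10^1.04808 = 11.171.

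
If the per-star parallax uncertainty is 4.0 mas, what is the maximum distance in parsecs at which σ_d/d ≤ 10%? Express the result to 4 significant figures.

25.00 pc

σ_d/d = σ_p/p, so the condition is σ_p/p ≤ 0.10, i.e. p ≥ σ_p/0.10.
p_min = 4.0/0.10 = 40 mas = 0.04 arcsec.
d_max = 1/p_min = 1/0.04 = 25 pc.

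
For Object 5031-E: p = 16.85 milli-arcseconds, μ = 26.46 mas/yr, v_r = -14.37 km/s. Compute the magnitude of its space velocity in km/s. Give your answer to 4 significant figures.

d = 1/p = 1/0.01685″ = 59.347 pc.
μ = 26.46 mas/yr = 0.02646 ″/yr.
v_t = 4.740 μ d = 4.740 × 0.02646 × 59.347 = 7.4433 km/s.
v = √(v_r² + v_t²) = √((-14.37)² + 7.4433²) = √261.9 = 16.183 km/s.

16.18 km/s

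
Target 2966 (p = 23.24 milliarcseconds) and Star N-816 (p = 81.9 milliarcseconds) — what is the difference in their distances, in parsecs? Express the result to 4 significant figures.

30.82 pc

d_A = 1/0.02324″ = 43.029 pc; d_B = 1/0.08190″ = 12.21 pc.
|d_B − d_A| = |12.21 − 43.029| = 30.819 pc.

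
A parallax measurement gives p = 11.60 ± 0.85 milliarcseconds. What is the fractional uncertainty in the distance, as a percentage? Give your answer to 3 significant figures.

7.33%

For d = 1/p, |σ_d/d| = |σ_p/p|.
σ_p/p = 0.85 / 11.60 = 0.073276 = 7.3276%.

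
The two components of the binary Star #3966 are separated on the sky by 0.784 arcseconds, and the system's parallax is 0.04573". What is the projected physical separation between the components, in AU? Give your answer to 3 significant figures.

d = 1/p = 1/0.04573″ = 21.867 pc.
At distance d (pc), an angle of θ arcsec spans θ·d AU: s = 0.784 × 21.867 = 17.144 AU.

17.1 AU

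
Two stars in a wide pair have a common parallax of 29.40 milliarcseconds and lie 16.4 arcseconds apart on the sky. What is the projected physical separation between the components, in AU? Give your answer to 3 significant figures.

d = 1/p = 1/0.02940″ = 34.014 pc.
At distance d (pc), an angle of θ arcsec spans θ·d AU: s = 16.4 × 34.014 = 557.83 AU.

558 AU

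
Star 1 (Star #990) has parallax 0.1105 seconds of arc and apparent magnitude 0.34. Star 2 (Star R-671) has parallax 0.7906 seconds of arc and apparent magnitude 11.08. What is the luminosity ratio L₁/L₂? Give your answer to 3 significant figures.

L₁/L₂ = 1.01 × 10^6

d₁ = 1/p₁ = 1/0.1105″ = 9.0498 pc; d₂ = 1/p₂ = 1/0.7906″ = 1.2649 pc.
M₁ = m₁ − 5 log₁₀ d₁ + 5 = 0.34 − 4.7832 + 5 = 0.5568.
M₂ = 11.08 − 0.5103 + 5 = 15.5697.
L₁/L₂ = 10^(0.4(M₂ − M₁)) = 10^(0.4 × 15.0129) = 10^6.00516 = 1.0120 × 10^6.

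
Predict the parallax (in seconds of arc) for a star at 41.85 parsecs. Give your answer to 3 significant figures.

0.0239 arcsec

p = 1/d = 1/41.85 = 0.023895 arcsec.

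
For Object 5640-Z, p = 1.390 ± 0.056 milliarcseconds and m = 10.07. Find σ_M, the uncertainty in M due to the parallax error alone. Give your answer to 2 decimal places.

M = m − 5 log₁₀ d + 5 = m + 5 log₁₀ p + 5, so ∂M/∂p = 5/(p ln 10).
σ_M = (5/ln 10) · (σ_p/p) = 2.1715 × 0.056/1.390 = 2.1715 × 0.040288 = 0.087485.

σ_M = 0.09 mag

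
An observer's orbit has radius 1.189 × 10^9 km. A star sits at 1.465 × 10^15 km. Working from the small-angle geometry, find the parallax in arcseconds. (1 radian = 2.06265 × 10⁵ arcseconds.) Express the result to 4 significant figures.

θ ≈ B/d = (1.189 × 10^9) / (1.465 × 10^15) = 8.1160 × 10^-7 rad.
In arcseconds: 8.1160 × 10^-7 × 206265 = 0.1674″.

0.1674 arcsec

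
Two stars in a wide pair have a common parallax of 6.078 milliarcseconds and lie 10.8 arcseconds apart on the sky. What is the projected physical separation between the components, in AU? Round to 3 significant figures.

d = 1/p = 1/0.006078″ = 164.53 pc.
At distance d (pc), an angle of θ arcsec spans θ·d AU: s = 10.8 × 164.53 = 1776.9 AU.

1780 AU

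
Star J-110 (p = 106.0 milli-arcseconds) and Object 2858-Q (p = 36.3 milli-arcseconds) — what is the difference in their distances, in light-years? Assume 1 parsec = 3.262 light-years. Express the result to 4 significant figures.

59.09 ly

d_A = 1/0.1060″ = 9.434 pc; d_B = 1/0.03630″ = 27.548 pc.
|d_B − d_A| = |27.548 − 9.434| = 18.114 pc = 18.114 × 3.262 ly = 59.088 ly.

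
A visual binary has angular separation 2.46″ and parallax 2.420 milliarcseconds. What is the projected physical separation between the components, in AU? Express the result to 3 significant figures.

1020 AU

d = 1/p = 1/0.002420″ = 413.22 pc.
At distance d (pc), an angle of θ arcsec spans θ·d AU: s = 2.46 × 413.22 = 1016.5 AU.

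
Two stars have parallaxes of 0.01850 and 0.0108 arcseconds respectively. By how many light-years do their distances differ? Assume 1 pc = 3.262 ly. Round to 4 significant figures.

d_A = 1/0.01850″ = 54.054 pc; d_B = 1/0.01080″ = 92.593 pc.
|d_B − d_A| = |92.593 − 54.054| = 38.539 pc = 38.539 × 3.262 ly = 125.71 ly.

125.7 ly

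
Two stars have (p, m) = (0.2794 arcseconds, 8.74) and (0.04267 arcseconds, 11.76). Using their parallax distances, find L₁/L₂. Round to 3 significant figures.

L₁/L₂ = 0.377

d₁ = 1/p₁ = 1/0.2794″ = 3.5791 pc; d₂ = 1/p₂ = 1/0.04267″ = 23.436 pc.
M₁ = m₁ − 5 log₁₀ d₁ + 5 = 8.74 − 2.7689 + 5 = 10.9711.
M₂ = 11.76 − 6.8494 + 5 = 9.9106.
L₁/L₂ = 10^(0.4(M₂ − M₁)) = 10^(0.4 × (-1.0605)) = 10^(-0.42420) = 0.37653.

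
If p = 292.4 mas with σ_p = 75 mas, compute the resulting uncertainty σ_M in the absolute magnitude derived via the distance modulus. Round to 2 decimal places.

σ_M = 0.56 mag

M = m − 5 log₁₀ d + 5 = m + 5 log₁₀ p + 5, so ∂M/∂p = 5/(p ln 10).
σ_M = (5/ln 10) · (σ_p/p) = 2.1715 × 75/292.4 = 2.1715 × 0.2565 = 0.55699.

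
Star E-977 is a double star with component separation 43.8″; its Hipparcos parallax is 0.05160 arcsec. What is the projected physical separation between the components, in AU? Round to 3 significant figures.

d = 1/p = 1/0.05160″ = 19.38 pc.
At distance d (pc), an angle of θ arcsec spans θ·d AU: s = 43.8 × 19.38 = 848.84 AU.

849 AU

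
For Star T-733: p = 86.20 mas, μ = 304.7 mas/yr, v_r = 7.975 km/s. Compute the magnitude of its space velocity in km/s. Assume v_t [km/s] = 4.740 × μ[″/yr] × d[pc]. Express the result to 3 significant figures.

18.6 km/s

d = 1/p = 1/0.08620″ = 11.601 pc.
μ = 304.7 mas/yr = 0.3047 ″/yr.
v_t = 4.740 μ d = 4.740 × 0.3047 × 11.601 = 16.755 km/s.
v = √(v_r² + v_t²) = √(7.975² + 16.755²) = √344.331 = 18.556 km/s.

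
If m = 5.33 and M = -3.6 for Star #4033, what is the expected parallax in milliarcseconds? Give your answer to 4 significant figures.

1.637 mas

m − M = 5.33 − (-3.6) = 8.93.
d = 10^((m−M)/5 + 1) = 10^2.786 = 610.94 pc.
p = 1/d = 1/610.94 = 0.0016368 arcsec = 1.6368 mas.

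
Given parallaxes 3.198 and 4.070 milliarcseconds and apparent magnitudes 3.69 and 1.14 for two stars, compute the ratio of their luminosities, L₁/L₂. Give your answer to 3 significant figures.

L₁/L₂ = 0.155

d₁ = 1/p₁ = 1/0.003198″ = 312.7 pc; d₂ = 1/p₂ = 1/0.004070″ = 245.7 pc.
M₁ = m₁ − 5 log₁₀ d₁ + 5 = 3.69 − 12.4756 + 5 = -3.7856.
M₂ = 1.14 − 11.9520 + 5 = -5.8120.
L₁/L₂ = 10^(0.4(M₂ − M₁)) = 10^(0.4 × (-2.0264)) = 10^(-0.81056) = 0.15468.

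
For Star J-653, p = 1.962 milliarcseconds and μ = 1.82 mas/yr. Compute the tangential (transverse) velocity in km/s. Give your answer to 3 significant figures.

4.40 km/s

d = 1/p = 1/0.001962″ = 509.68 pc.
μ = 1.82 mas/yr = 0.00182 ″/yr.
v_t = 4.74 × μ × d = 4.74 × 0.00182 × 509.68 = 4.3969 km/s.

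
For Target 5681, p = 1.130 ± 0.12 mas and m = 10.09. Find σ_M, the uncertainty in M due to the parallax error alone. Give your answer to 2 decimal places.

M = m − 5 log₁₀ d + 5 = m + 5 log₁₀ p + 5, so ∂M/∂p = 5/(p ln 10).
σ_M = (5/ln 10) · (σ_p/p) = 2.1715 × 0.12/1.130 = 2.1715 × 0.10619 = 0.23059.

σ_M = 0.23 mag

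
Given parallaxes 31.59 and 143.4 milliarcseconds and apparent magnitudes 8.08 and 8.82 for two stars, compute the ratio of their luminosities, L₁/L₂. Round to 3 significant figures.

d₁ = 1/p₁ = 1/0.03159″ = 31.656 pc; d₂ = 1/p₂ = 1/0.1434″ = 6.9735 pc.
M₁ = m₁ − 5 log₁₀ d₁ + 5 = 8.08 − 7.5023 + 5 = 5.5777.
M₂ = 8.82 − 4.2173 + 5 = 9.6027.
L₁/L₂ = 10^(0.4(M₂ − M₁)) = 10^(0.4 × 4.0250) = 10^1.61000 = 40.738.

L₁/L₂ = 40.7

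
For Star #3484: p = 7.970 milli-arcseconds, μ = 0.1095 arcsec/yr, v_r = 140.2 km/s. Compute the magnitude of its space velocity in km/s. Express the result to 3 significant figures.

d = 1/p = 1/0.007970″ = 125.47 pc.
v_t = 4.740 μ d = 4.740 × 0.1095 × 125.47 = 65.123 km/s.
v = √(v_r² + v_t²) = √(140.2² + 65.123²) = √23897 = 154.59 km/s.

155 km/s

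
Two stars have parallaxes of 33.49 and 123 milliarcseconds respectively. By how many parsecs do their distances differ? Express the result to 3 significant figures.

21.7 pc

d_A = 1/0.03349″ = 29.86 pc; d_B = 1/0.1230″ = 8.1301 pc.
|d_B − d_A| = |8.1301 − 29.86| = 21.73 pc.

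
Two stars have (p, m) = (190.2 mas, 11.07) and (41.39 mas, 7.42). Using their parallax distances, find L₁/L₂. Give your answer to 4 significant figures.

d₁ = 1/p₁ = 1/0.1902″ = 5.2576 pc; d₂ = 1/p₂ = 1/0.04139″ = 24.16 pc.
M₁ = m₁ − 5 log₁₀ d₁ + 5 = 11.07 − 3.6039 + 5 = 12.4661.
M₂ = 7.42 − 6.9155 + 5 = 5.5045.
L₁/L₂ = 10^(0.4(M₂ − M₁)) = 10^(0.4 × (-6.9616)) = 10^(-2.78464) = 0.001642.

L₁/L₂ = 0.001642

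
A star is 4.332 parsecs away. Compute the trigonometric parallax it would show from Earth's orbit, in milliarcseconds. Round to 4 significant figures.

230.8 mas

p = 1/d = 1/4.332 = 0.23084 arcsec.
= 0.23084 × 1000 = 230.84 mas.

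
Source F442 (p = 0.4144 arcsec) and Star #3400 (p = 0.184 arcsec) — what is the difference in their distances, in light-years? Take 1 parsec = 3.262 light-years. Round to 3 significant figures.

9.86 ly

d_A = 1/0.4144″ = 2.4131 pc; d_B = 1/0.1840″ = 5.4348 pc.
|d_B − d_A| = |5.4348 − 2.4131| = 3.0217 pc = 3.0217 × 3.262 ly = 9.8568 ly.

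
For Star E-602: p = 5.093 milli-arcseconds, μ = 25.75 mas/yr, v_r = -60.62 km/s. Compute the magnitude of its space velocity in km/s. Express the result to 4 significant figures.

d = 1/p = 1/0.005093″ = 196.35 pc.
μ = 25.75 mas/yr = 0.02575 ″/yr.
v_t = 4.740 μ d = 4.740 × 0.02575 × 196.35 = 23.965 km/s.
v = √(v_r² + v_t²) = √((-60.62)² + 23.965²) = √4249.11 = 65.185 km/s.

65.19 km/s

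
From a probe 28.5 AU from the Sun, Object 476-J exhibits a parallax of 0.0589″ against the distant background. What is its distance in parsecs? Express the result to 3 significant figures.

484 pc

With baseline B (in AU) and parallax p (in arcsec), d = B/p parsecs.
d = 28.5 / 0.0589 = 483.87 pc.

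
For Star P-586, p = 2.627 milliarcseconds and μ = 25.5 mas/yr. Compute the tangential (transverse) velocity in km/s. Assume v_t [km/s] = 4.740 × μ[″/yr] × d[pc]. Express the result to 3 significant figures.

46.0 km/s

d = 1/p = 1/0.002627″ = 380.66 pc.
μ = 25.5 mas/yr = 0.0255 ″/yr.
v_t = 4.74 × μ × d = 4.74 × 0.0255 × 380.66 = 46.01 km/s.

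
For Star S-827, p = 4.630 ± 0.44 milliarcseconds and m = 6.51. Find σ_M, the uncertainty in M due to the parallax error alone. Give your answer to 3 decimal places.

M = m − 5 log₁₀ d + 5 = m + 5 log₁₀ p + 5, so ∂M/∂p = 5/(p ln 10).
σ_M = (5/ln 10) · (σ_p/p) = 2.1715 × 0.44/4.630 = 2.1715 × 0.095032 = 0.20636.

σ_M = 0.206 mag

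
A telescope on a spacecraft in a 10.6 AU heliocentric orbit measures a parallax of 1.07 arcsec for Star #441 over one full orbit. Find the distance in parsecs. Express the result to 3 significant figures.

With baseline B (in AU) and parallax p (in arcsec), d = B/p parsecs.
d = 10.6 / 1.07 = 9.9065 pc.

9.91 pc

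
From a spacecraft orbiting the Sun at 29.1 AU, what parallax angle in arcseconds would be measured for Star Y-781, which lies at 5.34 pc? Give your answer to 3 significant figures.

p (arcsec) = B (AU) / d (pc).
p = 29.1 / 5.34 = 5.4494 arcsec.

5.45 arcsec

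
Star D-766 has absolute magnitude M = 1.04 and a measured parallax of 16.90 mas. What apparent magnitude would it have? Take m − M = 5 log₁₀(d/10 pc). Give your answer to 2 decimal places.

m = 4.90

d = 1/p = 1/0.01690″ = 59.172 pc.
m − M = 5 log₁₀ d − 5 = 5 log₁₀(59.172) − 5 = 8.8606 − 5 = 3.8606.
m = M + (m − M) = 1.04 + 3.8606 = 4.90.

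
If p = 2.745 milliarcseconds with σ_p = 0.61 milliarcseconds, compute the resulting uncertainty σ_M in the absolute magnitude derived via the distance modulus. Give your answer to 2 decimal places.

M = m − 5 log₁₀ d + 5 = m + 5 log₁₀ p + 5, so ∂M/∂p = 5/(p ln 10).
σ_M = (5/ln 10) · (σ_p/p) = 2.1715 × 0.61/2.745 = 2.1715 × 0.22222 = 0.48255.

σ_M = 0.48 mag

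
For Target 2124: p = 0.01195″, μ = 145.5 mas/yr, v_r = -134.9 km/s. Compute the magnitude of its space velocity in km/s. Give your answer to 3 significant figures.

d = 1/p = 1/0.01195″ = 83.682 pc.
μ = 145.5 mas/yr = 0.1455 ″/yr.
v_t = 4.740 μ d = 4.740 × 0.1455 × 83.682 = 57.713 km/s.
v = √(v_r² + v_t²) = √((-134.9)² + 57.713²) = √21528.8 = 146.73 km/s.

147 km/s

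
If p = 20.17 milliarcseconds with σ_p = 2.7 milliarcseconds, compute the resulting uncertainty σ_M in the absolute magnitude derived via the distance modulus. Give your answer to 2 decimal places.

M = m − 5 log₁₀ d + 5 = m + 5 log₁₀ p + 5, so ∂M/∂p = 5/(p ln 10).
σ_M = (5/ln 10) · (σ_p/p) = 2.1715 × 2.7/20.17 = 2.1715 × 0.13386 = 0.29068.

σ_M = 0.29 mag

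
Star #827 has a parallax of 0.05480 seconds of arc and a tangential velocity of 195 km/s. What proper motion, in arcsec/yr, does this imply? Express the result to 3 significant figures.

2.25 arcsec/yr

d = 1/p = 1/0.05480″ = 18.248 pc.
μ = v_t / (4.74 d) = 195 / (4.74 × 18.248) = 195 / 86.496 = 2.2544 ″/yr.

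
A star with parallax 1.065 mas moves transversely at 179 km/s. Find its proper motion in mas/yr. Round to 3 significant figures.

d = 1/p = 1/0.001065″ = 938.97 pc.
μ = v_t / (4.74 d) = 179 / (4.74 × 938.97) = 179 / 4450.7 = 0.040218 ″/yr = 40.218 mas/yr.

40.2 mas/yr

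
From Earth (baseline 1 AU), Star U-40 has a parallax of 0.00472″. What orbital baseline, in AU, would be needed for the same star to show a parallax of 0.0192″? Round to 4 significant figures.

Parallax scales linearly with baseline: p ∝ B, so B = p_target / p_Earth × 1 AU.
B = 0.0192 / 0.00472 = 4.0678 AU.

4.068 AU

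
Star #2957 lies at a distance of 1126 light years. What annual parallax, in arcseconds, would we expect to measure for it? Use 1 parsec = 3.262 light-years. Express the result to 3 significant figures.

d = 1126 ly ÷ 3.262 = 345.19 pc.
p = 1/d = 1/345.19 = 0.002897 arcsec.

0.00290 arcsec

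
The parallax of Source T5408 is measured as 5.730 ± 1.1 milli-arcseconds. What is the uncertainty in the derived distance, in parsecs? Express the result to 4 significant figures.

33.50 pc

d = 1/p, so σ_d = σ_p / p².
σ_d = 0.00110 / (0.005730)² = 0.00110 / 0.000032833 = 33.503 pc.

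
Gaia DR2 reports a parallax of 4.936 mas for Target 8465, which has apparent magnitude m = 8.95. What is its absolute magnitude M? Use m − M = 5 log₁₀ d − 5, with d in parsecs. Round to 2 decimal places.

d = 1/p = 1/0.004936″ = 202.59 pc.
m − M = 5 log₁₀(202.59) − 5 = 11.5331 − 5 = 6.5331.
M = m − (m − M) = 8.95 − 6.5331 = 2.42.

M = 2.42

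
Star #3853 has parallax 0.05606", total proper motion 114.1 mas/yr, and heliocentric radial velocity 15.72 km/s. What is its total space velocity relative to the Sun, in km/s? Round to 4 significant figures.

18.44 km/s

d = 1/p = 1/0.05606″ = 17.838 pc.
μ = 114.1 mas/yr = 0.1141 ″/yr.
v_t = 4.740 μ d = 4.740 × 0.1141 × 17.838 = 9.6474 km/s.
v = √(v_r² + v_t²) = √(15.72² + 9.6474²) = √340.191 = 18.444 km/s.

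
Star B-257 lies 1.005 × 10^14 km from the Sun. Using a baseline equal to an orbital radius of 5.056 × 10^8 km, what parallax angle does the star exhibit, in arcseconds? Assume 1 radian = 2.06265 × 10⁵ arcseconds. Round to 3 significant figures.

1.04 arcsec

θ ≈ B/d = (5.056 × 10^8) / (1.005 × 10^14) = 5.0308 × 10^-6 rad.
In arcseconds: 5.0308 × 10^-6 × 206265 = 1.0377″.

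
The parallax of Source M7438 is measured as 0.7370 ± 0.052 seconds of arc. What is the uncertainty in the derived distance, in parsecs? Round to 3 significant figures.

d = 1/p, so σ_d = σ_p / p².
σ_d = 0.0520 / (0.7370)² = 0.0520 / 0.54317 = 0.095734 pc.

0.0957 pc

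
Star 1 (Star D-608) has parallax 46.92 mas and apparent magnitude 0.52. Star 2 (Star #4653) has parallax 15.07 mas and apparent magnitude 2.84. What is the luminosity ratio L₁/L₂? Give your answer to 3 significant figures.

d₁ = 1/p₁ = 1/0.04692″ = 21.313 pc; d₂ = 1/p₂ = 1/0.01507″ = 66.357 pc.
M₁ = m₁ − 5 log₁₀ d₁ + 5 = 0.52 − 6.6432 + 5 = -1.1232.
M₂ = 2.84 − 9.1094 + 5 = -1.2694.
L₁/L₂ = 10^(0.4(M₂ − M₁)) = 10^(0.4 × (-0.1462)) = 10^(-0.05848) = 0.87402.

L₁/L₂ = 0.874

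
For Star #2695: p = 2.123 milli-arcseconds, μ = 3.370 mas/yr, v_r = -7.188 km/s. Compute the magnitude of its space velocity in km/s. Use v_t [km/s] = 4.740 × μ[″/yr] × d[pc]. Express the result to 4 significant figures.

d = 1/p = 1/0.002123″ = 471.03 pc.
μ = 3.370 mas/yr = 0.003370 ″/yr.
v_t = 4.740 μ d = 4.740 × 0.003370 × 471.03 = 7.5241 km/s.
v = √(v_r² + v_t²) = √((-7.188)² + 7.5241²) = √108.279 = 10.406 km/s.

10.41 km/s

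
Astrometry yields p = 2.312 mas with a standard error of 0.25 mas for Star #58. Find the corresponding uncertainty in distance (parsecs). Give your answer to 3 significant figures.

46.8 pc

d = 1/p, so σ_d = σ_p / p².
σ_d = 0.000250 / (0.002312)² = 0.000250 / 0.0000053453 = 46.77 pc.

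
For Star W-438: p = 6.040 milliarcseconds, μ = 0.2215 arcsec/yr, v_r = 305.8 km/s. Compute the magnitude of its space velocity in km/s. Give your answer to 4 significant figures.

d = 1/p = 1/0.006040″ = 165.56 pc.
v_t = 4.740 μ d = 4.740 × 0.2215 × 165.56 = 173.82 km/s.
v = √(v_r² + v_t²) = √(305.8² + 173.82²) = √123727 = 351.75 km/s.

351.8 km/s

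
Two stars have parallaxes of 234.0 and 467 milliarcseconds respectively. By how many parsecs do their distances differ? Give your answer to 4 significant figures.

d_A = 1/0.2340″ = 4.2735 pc; d_B = 1/0.4670″ = 2.1413 pc.
|d_B − d_A| = |2.1413 − 4.2735| = 2.1322 pc.

2.132 pc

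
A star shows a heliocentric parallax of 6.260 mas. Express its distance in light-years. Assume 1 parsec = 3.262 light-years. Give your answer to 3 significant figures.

p = 6.260 mas = 0.006260 arcsec.
d = 1/p = 1/0.006260 = 159.74 pc.
In light-years: 159.74 × 3.262 = 521.07 ly.

521 light years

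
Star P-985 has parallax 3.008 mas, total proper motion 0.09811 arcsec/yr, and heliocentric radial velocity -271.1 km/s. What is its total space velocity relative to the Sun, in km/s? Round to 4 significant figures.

312.1 km/s

d = 1/p = 1/0.003008″ = 332.45 pc.
v_t = 4.740 μ d = 4.740 × 0.09811 × 332.45 = 154.6 km/s.
v = √(v_r² + v_t²) = √((-271.1)² + 154.6²) = √97396.4 = 312.08 km/s.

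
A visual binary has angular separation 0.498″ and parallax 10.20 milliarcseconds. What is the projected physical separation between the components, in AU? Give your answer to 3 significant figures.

d = 1/p = 1/0.01020″ = 98.039 pc.
At distance d (pc), an angle of θ arcsec spans θ·d AU: s = 0.498 × 98.039 = 48.823 AU.

48.8 AU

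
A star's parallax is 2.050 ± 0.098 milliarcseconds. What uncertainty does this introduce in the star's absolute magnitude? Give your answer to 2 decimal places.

M = m − 5 log₁₀ d + 5 = m + 5 log₁₀ p + 5, so ∂M/∂p = 5/(p ln 10).
σ_M = (5/ln 10) · (σ_p/p) = 2.1715 × 0.098/2.050 = 2.1715 × 0.047805 = 0.10381.

σ_M = 0.10 mag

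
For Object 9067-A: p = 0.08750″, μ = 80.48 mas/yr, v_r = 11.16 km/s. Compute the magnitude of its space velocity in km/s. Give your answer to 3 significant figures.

12.0 km/s

d = 1/p = 1/0.08750″ = 11.429 pc.
μ = 80.48 mas/yr = 0.08048 ″/yr.
v_t = 4.740 μ d = 4.740 × 0.08048 × 11.429 = 4.3599 km/s.
v = √(v_r² + v_t²) = √(11.16² + 4.3599²) = √143.554 = 11.981 km/s.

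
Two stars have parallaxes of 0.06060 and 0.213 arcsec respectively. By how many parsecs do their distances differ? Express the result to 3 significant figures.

d_A = 1/0.06060″ = 16.502 pc; d_B = 1/0.2130″ = 4.6948 pc.
|d_B − d_A| = |4.6948 − 16.502| = 11.807 pc.

11.8 pc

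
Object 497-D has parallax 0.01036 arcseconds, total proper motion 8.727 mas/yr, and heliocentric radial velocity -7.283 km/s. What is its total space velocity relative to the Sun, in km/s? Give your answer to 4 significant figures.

8.306 km/s

d = 1/p = 1/0.01036″ = 96.525 pc.
μ = 8.727 mas/yr = 0.008727 ″/yr.
v_t = 4.740 μ d = 4.740 × 0.008727 × 96.525 = 3.9929 km/s.
v = √(v_r² + v_t²) = √((-7.283)² + 3.9929²) = √68.9853 = 8.3057 km/s.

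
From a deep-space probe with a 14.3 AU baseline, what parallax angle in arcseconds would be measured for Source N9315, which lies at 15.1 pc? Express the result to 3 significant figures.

0.947 arcsec

p (arcsec) = B (AU) / d (pc).
p = 14.3 / 15.1 = 0.94702 arcsec.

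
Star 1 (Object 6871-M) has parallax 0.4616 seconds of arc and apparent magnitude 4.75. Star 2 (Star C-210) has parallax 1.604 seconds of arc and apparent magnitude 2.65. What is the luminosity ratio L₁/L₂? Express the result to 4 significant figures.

L₁/L₂ = 1.745

d₁ = 1/p₁ = 1/0.4616″ = 2.1664 pc; d₂ = 1/p₂ = 1/1.604″ = 0.62344 pc.
M₁ = m₁ − 5 log₁₀ d₁ + 5 = 4.75 − 1.6787 + 5 = 8.0713.
M₂ = 2.65 − (-1.0260) + 5 = 8.6760.
L₁/L₂ = 10^(0.4(M₂ − M₁)) = 10^(0.4 × 0.6047) = 10^0.24188 = 1.7453.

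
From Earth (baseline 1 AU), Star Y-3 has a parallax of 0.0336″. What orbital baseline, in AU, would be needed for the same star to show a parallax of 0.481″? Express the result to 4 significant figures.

14.32 AU

Parallax scales linearly with baseline: p ∝ B, so B = p_target / p_Earth × 1 AU.
B = 0.481 / 0.0336 = 14.315 AU.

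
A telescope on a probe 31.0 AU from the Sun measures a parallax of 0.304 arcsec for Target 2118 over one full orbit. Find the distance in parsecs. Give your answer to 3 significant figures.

With baseline B (in AU) and parallax p (in arcsec), d = B/p parsecs.
d = 31.0 / 0.304 = 101.97 pc.

102 pc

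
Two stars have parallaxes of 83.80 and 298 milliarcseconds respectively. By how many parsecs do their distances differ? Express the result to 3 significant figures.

8.58 pc

d_A = 1/0.08380″ = 11.933 pc; d_B = 1/0.2980″ = 3.3557 pc.
|d_B − d_A| = |3.3557 − 11.933| = 8.5773 pc.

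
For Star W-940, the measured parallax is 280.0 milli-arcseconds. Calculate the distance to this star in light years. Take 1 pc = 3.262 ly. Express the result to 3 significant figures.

11.7 light years

p = 280.0 milli-arcseconds = 0.2800 arcsec.
d = 1/p = 1/0.2800 = 3.5714 pc.
In light-years: 3.5714 × 3.262 = 11.65 ly.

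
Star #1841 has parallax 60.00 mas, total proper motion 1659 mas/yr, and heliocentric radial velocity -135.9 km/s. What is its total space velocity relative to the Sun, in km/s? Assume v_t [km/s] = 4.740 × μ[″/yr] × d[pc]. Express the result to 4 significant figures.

188.8 km/s

d = 1/p = 1/0.06000″ = 16.667 pc.
μ = 1659 mas/yr = 1.659 ″/yr.
v_t = 4.740 μ d = 4.740 × 1.659 × 16.667 = 131.06 km/s.
v = √(v_r² + v_t²) = √((-135.9)² + 131.06²) = √35645.5 = 188.8 km/s.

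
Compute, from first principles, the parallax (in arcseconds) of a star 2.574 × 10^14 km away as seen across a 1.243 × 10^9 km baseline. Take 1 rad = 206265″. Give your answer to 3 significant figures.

θ ≈ B/d = (1.243 × 10^9) / (2.574 × 10^14) = 4.8291 × 10^-6 rad.
In arcseconds: 4.8291 × 10^-6 × 206265 = 0.99607″.

0.996 arcsec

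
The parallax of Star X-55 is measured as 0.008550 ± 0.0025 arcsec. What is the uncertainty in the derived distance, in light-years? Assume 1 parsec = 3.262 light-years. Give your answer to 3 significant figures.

d = 1/p, so σ_d = σ_p / p².
σ_d = 0.00250 / (0.008550)² = 0.00250 / 0.000073103 = 34.198 pc = 34.198 × 3.262 ly = 111.55 ly.

112 ly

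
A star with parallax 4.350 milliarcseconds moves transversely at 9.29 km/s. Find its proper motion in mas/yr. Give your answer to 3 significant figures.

d = 1/p = 1/0.004350″ = 229.89 pc.
μ = v_t / (4.74 d) = 9.29 / (4.74 × 229.89) = 9.29 / 1089.7 = 0.0085253 ″/yr = 8.5253 mas/yr.

8.53 mas/yr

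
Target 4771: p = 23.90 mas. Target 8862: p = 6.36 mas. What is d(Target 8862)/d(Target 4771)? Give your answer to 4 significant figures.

3.758

Since d = 1/p, d_B/d_A = p_A/p_B.
= 23.90 / 6.36 = 3.7579.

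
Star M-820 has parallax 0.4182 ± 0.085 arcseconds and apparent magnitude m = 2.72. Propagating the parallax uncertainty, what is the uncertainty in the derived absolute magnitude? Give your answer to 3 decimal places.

M = m − 5 log₁₀ d + 5 = m + 5 log₁₀ p + 5, so ∂M/∂p = 5/(p ln 10).
σ_M = (5/ln 10) · (σ_p/p) = 2.1715 × 0.085/0.4182 = 2.1715 × 0.20325 = 0.44136.

σ_M = 0.441 mag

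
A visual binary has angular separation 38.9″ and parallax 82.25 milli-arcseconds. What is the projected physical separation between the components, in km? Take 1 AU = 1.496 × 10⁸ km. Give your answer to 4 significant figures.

7.075 × 10^10 km

d = 1/p = 1/0.08225″ = 12.158 pc.
At distance d (pc), an angle of θ arcsec spans θ·d AU: s = 38.9 × 12.158 = 472.95 AU.
= 472.95 × 1.496 × 10⁸ km = 7.0753 × 10^10 km.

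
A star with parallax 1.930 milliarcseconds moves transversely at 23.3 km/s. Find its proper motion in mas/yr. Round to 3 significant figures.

9.49 mas/yr

d = 1/p = 1/0.001930″ = 518.13 pc.
μ = v_t / (4.74 d) = 23.3 / (4.74 × 518.13) = 23.3 / 2455.9 = 0.0094874 ″/yr = 9.4874 mas/yr.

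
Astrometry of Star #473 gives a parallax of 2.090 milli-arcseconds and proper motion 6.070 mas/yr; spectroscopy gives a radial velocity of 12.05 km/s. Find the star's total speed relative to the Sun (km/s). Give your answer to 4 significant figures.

d = 1/p = 1/0.002090″ = 478.47 pc.
μ = 6.070 mas/yr = 0.006070 ″/yr.
v_t = 4.740 μ d = 4.740 × 0.006070 × 478.47 = 13.766 km/s.
v = √(v_r² + v_t²) = √(12.05² + 13.766²) = √334.705 = 18.295 km/s.

18.30 km/s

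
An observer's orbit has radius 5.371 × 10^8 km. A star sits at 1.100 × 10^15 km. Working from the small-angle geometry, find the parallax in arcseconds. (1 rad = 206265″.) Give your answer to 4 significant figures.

θ ≈ B/d = (5.371 × 10^8) / (1.100 × 10^15) = 4.8827 × 10^-7 rad.
In arcseconds: 4.8827 × 10^-7 × 206265 = 0.10071″.

0.1007 arcsec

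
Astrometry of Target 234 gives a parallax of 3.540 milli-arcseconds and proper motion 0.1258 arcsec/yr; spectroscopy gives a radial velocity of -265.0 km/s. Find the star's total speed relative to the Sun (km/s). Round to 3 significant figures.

d = 1/p = 1/0.003540″ = 282.49 pc.
v_t = 4.740 μ d = 4.740 × 0.1258 × 282.49 = 168.45 km/s.
v = √(v_r² + v_t²) = √((-265.0)² + 168.45²) = √98600.4 = 314.01 km/s.

314 km/s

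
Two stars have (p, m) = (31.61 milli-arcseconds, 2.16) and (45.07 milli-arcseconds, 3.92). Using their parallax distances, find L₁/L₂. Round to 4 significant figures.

d₁ = 1/p₁ = 1/0.03161″ = 31.636 pc; d₂ = 1/p₂ = 1/0.04507″ = 22.188 pc.
M₁ = m₁ − 5 log₁₀ d₁ + 5 = 2.16 − 7.5009 + 5 = -0.3409.
M₂ = 3.92 − 6.7306 + 5 = 2.1894.
L₁/L₂ = 10^(0.4(M₂ − M₁)) = 10^(0.4 × 2.5303) = 10^1.01212 = 10.283.

L₁/L₂ = 10.28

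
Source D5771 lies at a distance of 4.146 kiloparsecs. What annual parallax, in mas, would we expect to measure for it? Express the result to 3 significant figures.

0.241 mas

d = 4.146 kpc = 4146 pc.
p = 1/d = 1/4146 = 0.0002412 arcsec.
= 0.0002412 × 1000 = 0.2412 mas.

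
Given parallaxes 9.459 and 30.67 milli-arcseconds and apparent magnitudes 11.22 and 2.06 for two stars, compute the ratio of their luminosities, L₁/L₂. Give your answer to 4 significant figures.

L₁/L₂ = 0.002279

d₁ = 1/p₁ = 1/0.009459″ = 105.72 pc; d₂ = 1/p₂ = 1/0.03067″ = 32.605 pc.
M₁ = m₁ − 5 log₁₀ d₁ + 5 = 11.22 − 10.1208 + 5 = 6.0992.
M₂ = 2.06 − 7.5664 + 5 = -0.5064.
L₁/L₂ = 10^(0.4(M₂ − M₁)) = 10^(0.4 × (-6.6056)) = 10^(-2.64224) = 0.0022791.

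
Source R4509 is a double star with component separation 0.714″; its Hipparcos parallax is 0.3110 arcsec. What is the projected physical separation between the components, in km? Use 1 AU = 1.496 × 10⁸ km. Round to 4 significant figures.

d = 1/p = 1/0.3110″ = 3.2154 pc.
At distance d (pc), an angle of θ arcsec spans θ·d AU: s = 0.714 × 3.2154 = 2.2958 AU.
= 2.2958 × 1.496 × 10⁸ km = 3.4345 × 10^8 km.

3.435 × 10^8 km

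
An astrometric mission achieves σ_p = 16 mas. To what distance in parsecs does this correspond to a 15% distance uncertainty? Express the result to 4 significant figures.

σ_d/d = σ_p/p, so the condition is σ_p/p ≤ 0.15, i.e. p ≥ σ_p/0.15.
p_min = 16/0.15 = 106.67 mas = 0.10667 arcsec.
d_max = 1/p_min = 1/0.10667 = 9.3747 pc.

9.375 pc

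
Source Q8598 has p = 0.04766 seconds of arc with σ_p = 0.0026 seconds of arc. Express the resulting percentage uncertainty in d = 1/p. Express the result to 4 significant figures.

5.455%

For d = 1/p, |σ_d/d| = |σ_p/p|.
σ_p/p = 0.0026 / 0.04766 = 0.054553 = 5.4553%.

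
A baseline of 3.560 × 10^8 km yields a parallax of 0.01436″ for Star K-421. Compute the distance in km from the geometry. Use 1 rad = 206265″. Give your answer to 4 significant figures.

5.114 × 10^15 km

θ = 0.01436″ = 0.01436/206265 = 6.9619 × 10^-8 rad.
d = B/θ = (3.560 × 10^8) / (6.9619 × 10^-8) = 5.1135 × 10^15 km.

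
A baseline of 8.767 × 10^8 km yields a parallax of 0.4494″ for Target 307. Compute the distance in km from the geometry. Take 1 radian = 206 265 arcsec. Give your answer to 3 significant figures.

θ = 0.4494″ = 0.4494/206265 = 2.1788 × 10^-6 rad.
d = B/θ = (8.767 × 10^8) / (2.1788 × 10^-6) = 4.0238 × 10^14 km.

4.02 × 10^14 km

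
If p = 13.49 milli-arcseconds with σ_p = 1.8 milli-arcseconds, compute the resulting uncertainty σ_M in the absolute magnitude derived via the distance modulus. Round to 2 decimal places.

M = m − 5 log₁₀ d + 5 = m + 5 log₁₀ p + 5, so ∂M/∂p = 5/(p ln 10).
σ_M = (5/ln 10) · (σ_p/p) = 2.1715 × 1.8/13.49 = 2.1715 × 0.13343 = 0.28974.

σ_M = 0.29 mag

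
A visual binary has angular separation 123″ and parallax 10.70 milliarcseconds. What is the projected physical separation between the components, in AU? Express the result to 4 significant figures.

11500 AU

d = 1/p = 1/0.01070″ = 93.458 pc.
At distance d (pc), an angle of θ arcsec spans θ·d AU: s = 123 × 93.458 = 11495 AU.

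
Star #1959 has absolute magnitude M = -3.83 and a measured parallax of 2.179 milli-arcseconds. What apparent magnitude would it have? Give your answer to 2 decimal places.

m = 4.48

d = 1/p = 1/0.002179″ = 458.93 pc.
m − M = 5 log₁₀ d − 5 = 5 log₁₀(458.93) − 5 = 13.3087 − 5 = 8.3087.
m = M + (m − M) = -3.83 + 8.3087 = 4.48.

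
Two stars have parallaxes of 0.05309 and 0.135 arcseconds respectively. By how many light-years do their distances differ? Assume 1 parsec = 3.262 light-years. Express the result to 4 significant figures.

d_A = 1/0.05309″ = 18.836 pc; d_B = 1/0.1350″ = 7.4074 pc.
|d_B − d_A| = |7.4074 − 18.836| = 11.429 pc = 11.429 × 3.262 ly = 37.281 ly.

37.28 ly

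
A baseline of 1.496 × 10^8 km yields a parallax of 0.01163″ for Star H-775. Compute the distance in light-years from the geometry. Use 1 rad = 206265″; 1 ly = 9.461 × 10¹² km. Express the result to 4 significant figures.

280.4 ly

θ = 0.01163″ = 0.01163/206265 = 5.6384 × 10^-8 rad.
d = B/θ = (1.496 × 10^8) / (5.6384 × 10^-8) = 2.6532 × 10^15 km = (2.6532 × 10^15) / (9.461 × 10^12) ly = 280.44 ly.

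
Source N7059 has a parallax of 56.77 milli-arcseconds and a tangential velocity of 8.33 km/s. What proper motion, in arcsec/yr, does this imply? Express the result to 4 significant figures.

d = 1/p = 1/0.05677″ = 17.615 pc.
μ = v_t / (4.74 d) = 8.33 / (4.74 × 17.615) = 8.33 / 83.495 = 0.099766 ″/yr.

0.09977 arcsec/yr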